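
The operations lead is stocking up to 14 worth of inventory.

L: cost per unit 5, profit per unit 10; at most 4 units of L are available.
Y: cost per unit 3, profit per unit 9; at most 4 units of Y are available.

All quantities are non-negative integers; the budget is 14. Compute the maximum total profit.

37

4×Y: cost 12 ≤ 14, profit 4·9 = 36.
1×L and 3×Y: cost 14 ≤ 14, profit 1·10 + 3·9 = 37.
Best is 37.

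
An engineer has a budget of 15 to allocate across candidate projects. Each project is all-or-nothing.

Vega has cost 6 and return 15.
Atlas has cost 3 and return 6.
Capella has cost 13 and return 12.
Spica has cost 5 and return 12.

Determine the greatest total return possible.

This is an integer program with binary decision variables.
Allowing fractional choices, the relaxed optimum would be about 33.9, but projects are indivisible.
Vega + Atlas + Spica: cost 6 + 3 + 5 = 14 ≤ 15, return 15 + 6 + 12 = 33.
Vega + Spica: cost 6 + 5 = 11 ≤ 15, return 15 + 12 = 27.
Vega + Atlas: cost 6 + 3 = 9 ≤ 15, return 15 + 6 = 21.
Best is Vega, Atlas, and Spica with total return 33.

33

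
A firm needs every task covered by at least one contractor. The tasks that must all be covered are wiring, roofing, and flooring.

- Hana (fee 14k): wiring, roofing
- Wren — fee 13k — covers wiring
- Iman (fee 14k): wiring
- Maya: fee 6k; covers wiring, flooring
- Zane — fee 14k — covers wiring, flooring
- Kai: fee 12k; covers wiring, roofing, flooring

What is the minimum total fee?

The greedy cost-per-new-task heuristic would pick Maya and Kai for 18, but a cheaper cover exists.
Kai alone covers wiring, roofing, flooring — every task.
Total fee: 12.
No cover costs less than 12.

12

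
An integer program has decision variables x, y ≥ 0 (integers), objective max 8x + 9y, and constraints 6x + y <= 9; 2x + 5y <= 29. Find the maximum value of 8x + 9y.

45

Relaxing integrality, the LP optimum is 54.71 at (x,y) = (0.571, 5.57), which is not an integer point.
(x,y)=(0,5): 6·0+1·5=5≤9, 2·0+5·5=25≤29, objective 45.
(x,y)=(0,4): 6·0+1·4=4≤9, 2·0+5·4=20≤29, objective 36.
Maximum is 45 at (x,y)=(0,5).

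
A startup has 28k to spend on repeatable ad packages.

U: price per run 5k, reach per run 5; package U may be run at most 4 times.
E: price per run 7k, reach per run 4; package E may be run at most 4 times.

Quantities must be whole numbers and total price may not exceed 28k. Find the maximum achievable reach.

Take 4×U and 1×E: price 27 ≤ 28, reach 4·5 + 1·4 = 24.
U has the best ratio (5/5) and is taken to its limit of 4; remaining capacity is filled optimally with the others.

24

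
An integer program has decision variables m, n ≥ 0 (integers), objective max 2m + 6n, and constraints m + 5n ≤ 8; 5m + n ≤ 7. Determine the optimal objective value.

Relaxing integrality, the LP optimum is 10.50 at (m,n) = (1.12, 1.38), which is not an integer point.
(m,n)=(1,1): 1·1+5·1=6≤8, 5·1+1·1=6≤7, objective 8.
(m,n)=(0,1): 1·0+5·1=5≤8, 5·0+1·1=1≤7, objective 6.
(m,n)=(1,0): 1·1+5·0=1≤8, 5·1+1·0=5≤7, objective 2.
No feasible integer point exceeds 8.

8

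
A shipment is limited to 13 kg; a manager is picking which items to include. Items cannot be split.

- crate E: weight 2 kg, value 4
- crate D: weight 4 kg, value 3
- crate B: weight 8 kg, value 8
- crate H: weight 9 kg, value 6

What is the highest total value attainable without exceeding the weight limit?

12

Allowing fractional choices, the relaxed optimum would be about 14.2, but items are indivisible.
crate E + crate B: weight 2 + 8 = 10 ≤ 13, value 4 + 8 = 12.
crate D + crate B: weight 4 + 8 = 12 ≤ 13, value 3 + 8 = 11.
crate E + crate H: weight 2 + 9 = 11 ≤ 13, value 4 + 6 = 10.
Best is crate E and crate B with total value 12.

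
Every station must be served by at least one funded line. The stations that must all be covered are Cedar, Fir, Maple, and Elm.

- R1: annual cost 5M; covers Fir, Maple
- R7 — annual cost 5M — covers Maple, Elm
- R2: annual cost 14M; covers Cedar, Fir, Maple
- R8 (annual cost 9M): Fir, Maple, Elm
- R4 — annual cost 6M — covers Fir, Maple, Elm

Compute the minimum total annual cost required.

This is an integer covering problem.
Choose R7 and R2: together they cover Cedar, Fir, Maple, Elm — every station.
Total annual cost: 5 + 14 = 19.

19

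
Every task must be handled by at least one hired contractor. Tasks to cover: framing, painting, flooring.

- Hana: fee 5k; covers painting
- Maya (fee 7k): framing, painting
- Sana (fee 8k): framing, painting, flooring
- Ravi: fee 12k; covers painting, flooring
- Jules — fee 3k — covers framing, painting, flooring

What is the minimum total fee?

3

Jules alone covers framing, painting, flooring — every task.
Total fee: 3.
No cover costs less than 3.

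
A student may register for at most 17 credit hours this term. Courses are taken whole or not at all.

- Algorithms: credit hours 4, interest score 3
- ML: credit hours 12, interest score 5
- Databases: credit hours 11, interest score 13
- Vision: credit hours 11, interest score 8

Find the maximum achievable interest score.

16

Algorithms + Vision: credit hours 4 + 11 = 15 ≤ 17, interest score 3 + 8 = 11.
Databases: credit hours 11 ≤ 17, interest score 13.
Algorithms + Databases: credit hours 4 + 11 = 15 ≤ 17, interest score 3 + 13 = 16.
Best is Algorithms and Databases with total interest score 16.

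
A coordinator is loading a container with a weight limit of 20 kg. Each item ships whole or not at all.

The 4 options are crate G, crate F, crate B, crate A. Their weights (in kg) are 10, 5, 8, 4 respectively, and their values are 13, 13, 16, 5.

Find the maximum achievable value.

34

This is an integer program with binary decision variables.
Take crate F, crate B, and crate A: weight 5 + 8 + 4 = 17 ≤ 20, value 13 + 16 + 5 = 34.
No other feasible combination does better.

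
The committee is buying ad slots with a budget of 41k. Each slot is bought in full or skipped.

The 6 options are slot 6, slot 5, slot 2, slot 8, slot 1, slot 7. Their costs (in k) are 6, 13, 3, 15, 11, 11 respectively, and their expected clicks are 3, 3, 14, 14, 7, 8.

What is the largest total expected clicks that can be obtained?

43

This is a 0-1 knapsack instance.
Allowing fractional choices, the relaxed optimum would be about 43.5, but ad slots are indivisible.
slot 2 + slot 8 + slot 1 + slot 7: cost 3 + 15 + 11 + 11 = 40 ≤ 41, expected clicks 14 + 14 + 7 + 8 = 43.
slot 6 + slot 2 + slot 8 + slot 7: cost 6 + 3 + 15 + 11 = 35 ≤ 41, expected clicks 3 + 14 + 14 + 8 = 39.
Best is slot 2, slot 8, slot 1, and slot 7 with total expected clicks 43.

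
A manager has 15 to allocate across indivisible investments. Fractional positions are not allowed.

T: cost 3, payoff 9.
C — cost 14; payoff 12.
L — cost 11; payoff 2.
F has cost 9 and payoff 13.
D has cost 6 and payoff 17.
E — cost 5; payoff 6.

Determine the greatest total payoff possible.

32

Allowing fractional choices, the relaxed optimum would be about 34.7, but investments are indivisible.
T + D: cost 3 + 6 = 9 ≤ 15, payoff 9 + 17 = 26.
T + D + E: cost 3 + 6 + 5 = 14 ≤ 15, payoff 9 + 17 + 6 = 32.
F + D: cost 9 + 6 = 15 ≤ 15, payoff 13 + 17 = 30.
Best is T, D, and E with total payoff 32.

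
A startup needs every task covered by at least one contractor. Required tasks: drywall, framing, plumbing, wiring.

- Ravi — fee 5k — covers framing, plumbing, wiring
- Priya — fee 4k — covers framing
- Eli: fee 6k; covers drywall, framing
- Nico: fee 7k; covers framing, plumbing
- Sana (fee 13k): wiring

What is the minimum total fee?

Choose Ravi and Eli: together they cover drywall, framing, plumbing, wiring — every task.
Total fee: 5 + 6 = 11.
No cover costs less than 11.

11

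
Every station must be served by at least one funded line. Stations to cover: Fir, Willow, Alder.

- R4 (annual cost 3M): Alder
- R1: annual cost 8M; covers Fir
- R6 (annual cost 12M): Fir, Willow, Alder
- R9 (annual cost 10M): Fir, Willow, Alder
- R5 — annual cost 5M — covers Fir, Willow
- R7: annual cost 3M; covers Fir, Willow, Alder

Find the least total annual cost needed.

R7 alone covers Fir, Willow, Alder — every station.
Total annual cost: 3.
No cover costs less than 3.

3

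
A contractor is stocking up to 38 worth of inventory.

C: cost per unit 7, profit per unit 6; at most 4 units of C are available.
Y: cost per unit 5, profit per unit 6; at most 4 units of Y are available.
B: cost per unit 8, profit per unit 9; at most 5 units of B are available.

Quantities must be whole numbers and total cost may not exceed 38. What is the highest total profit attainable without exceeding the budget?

This is a bounded integer knapsack.
Y has the best ratio (6/5); taking only Y gives at most 4×6 = 24 (stopped by the supply cap of 4).
Mixing does better — 1×Y and 4×B: cost 37 ≤ 38, profit 1·6 + 4·9 = 42.

42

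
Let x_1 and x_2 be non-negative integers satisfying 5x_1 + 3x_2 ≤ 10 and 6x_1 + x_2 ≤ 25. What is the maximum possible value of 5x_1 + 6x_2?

18

The continuous relaxation peaks at (0, 3.33) with value 20.00; rounding to a feasible lattice point costs some objective.
(x_1,x_2)=(0,3): 5·0+3·3=9≤10, 6·0+1·3=3≤25, objective 18.
(x_1,x_2)=(0,2): 5·0+3·2=6≤10, 6·0+1·2=2≤25, objective 12.
The best lattice point is (0,3), giving 18.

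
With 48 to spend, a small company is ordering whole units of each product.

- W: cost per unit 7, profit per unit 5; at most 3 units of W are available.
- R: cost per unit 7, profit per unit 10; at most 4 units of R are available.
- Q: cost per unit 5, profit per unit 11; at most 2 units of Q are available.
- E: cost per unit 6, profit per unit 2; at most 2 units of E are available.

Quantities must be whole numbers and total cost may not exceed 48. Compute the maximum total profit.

67

4×R, 2×Q, and 1×E: cost 44 ≤ 48, profit 4·10 + 2·11 + 1·2 = 64.
1×W, 4×R, and 2×Q: cost 45 ≤ 48, profit 1·5 + 4·10 + 2·11 = 67.
Best is 67.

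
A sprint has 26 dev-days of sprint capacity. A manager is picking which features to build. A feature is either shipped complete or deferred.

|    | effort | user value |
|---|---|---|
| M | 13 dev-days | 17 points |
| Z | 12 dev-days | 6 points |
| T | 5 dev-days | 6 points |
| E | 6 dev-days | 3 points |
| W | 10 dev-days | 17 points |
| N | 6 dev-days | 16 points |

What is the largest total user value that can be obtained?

This is an integer program with binary decision variables.
Take T, W, and N: effort 5 + 10 + 6 = 21 ≤ 26, user value 6 + 17 + 16 = 39.
No feasible combination exceeds this.

39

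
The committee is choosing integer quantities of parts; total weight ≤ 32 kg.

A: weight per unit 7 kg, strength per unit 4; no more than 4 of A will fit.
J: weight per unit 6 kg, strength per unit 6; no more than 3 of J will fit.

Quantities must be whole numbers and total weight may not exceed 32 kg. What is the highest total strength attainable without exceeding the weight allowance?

26

Take 2×A and 3×J: weight 32 ≤ 32, strength 2·4 + 3·6 = 26.
J has the best ratio (6/6) and is taken to its limit of 3; remaining capacity is filled optimally with the others.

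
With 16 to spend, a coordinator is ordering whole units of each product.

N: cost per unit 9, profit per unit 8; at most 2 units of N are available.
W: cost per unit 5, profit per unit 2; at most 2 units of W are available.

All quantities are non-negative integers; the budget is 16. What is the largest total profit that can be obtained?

Take 1×N and 1×W: cost 14 ≤ 16, profit 1·8 + 1·2 = 10.
No other integer combination yields more.

10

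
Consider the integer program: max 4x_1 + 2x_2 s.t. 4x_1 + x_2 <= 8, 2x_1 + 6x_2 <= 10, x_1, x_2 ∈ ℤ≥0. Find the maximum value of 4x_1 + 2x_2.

(x_1,x_2)=(2,0) is feasible, giving 8.
(x_1,x_2)=(1,1) is feasible, giving 6.
Maximum is 8 at (x_1,x_2)=(2,0).

8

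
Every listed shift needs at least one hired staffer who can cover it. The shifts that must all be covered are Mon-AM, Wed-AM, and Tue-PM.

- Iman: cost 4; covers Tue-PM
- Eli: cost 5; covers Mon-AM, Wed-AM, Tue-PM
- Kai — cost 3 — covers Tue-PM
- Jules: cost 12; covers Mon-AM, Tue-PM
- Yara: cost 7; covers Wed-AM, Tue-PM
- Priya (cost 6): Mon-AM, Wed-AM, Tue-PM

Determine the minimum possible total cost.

5

This is a weighted set-cover instance.
Eli alone covers Mon-AM, Wed-AM, Tue-PM — every shift.
Total cost: 5.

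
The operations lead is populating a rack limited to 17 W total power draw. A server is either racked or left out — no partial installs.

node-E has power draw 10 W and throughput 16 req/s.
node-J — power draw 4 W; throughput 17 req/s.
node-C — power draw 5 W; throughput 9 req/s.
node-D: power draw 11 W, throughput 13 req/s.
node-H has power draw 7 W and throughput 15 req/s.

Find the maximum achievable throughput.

41

node-J + node-H: power draw 4 + 7 = 11 ≤ 17, throughput 17 + 15 = 32.
node-J + node-C + node-H: power draw 4 + 5 + 7 = 16 ≤ 17, throughput 17 + 9 + 15 = 41.
node-E + node-J: power draw 10 + 4 = 14 ≤ 17, throughput 16 + 17 = 33.
Best is node-J, node-C, and node-H with total throughput 41.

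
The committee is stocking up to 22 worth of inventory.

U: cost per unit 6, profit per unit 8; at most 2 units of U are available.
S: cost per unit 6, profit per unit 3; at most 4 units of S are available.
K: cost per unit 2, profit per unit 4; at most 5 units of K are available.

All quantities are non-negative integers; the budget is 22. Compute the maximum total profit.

36

2×U and 5×K: cost 22 ≤ 22, profit 2·8 + 5·4 = 36.
2×U and 4×K: cost 20 ≤ 22, profit 2·8 + 4·4 = 32.
Best is 36.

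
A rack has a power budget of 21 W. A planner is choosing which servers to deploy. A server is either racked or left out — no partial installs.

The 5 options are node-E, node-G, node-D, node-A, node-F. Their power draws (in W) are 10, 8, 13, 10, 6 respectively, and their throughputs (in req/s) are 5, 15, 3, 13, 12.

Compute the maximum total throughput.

Treat it as a binary knapsack problem.
node-A + node-F: power draw 10 + 6 = 16 ≤ 21, throughput 13 + 12 = 25.
node-G + node-A: power draw 8 + 10 = 18 ≤ 21, throughput 15 + 13 = 28.
node-G + node-F: power draw 8 + 6 = 14 ≤ 21, throughput 15 + 12 = 27.
Best is node-G and node-A with total throughput 28.

28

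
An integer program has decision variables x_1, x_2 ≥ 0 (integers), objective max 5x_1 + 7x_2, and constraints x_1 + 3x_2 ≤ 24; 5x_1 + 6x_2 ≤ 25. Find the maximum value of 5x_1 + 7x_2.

28

Relaxing integrality, the LP optimum is 29.17 at (x_1,x_2) = (0, 4.17), which is not an integer point.
(x_1,x_2)=(0,4): 1·0+3·4=12≤24, 5·0+6·4=24≤25, objective 28.
(x_1,x_2)=(1,3): 1·1+3·3=10≤24, 5·1+6·3=23≤25, objective 26.
(x_1,x_2)=(0,3): 1·0+3·3=9≤24, 5·0+6·3=18≤25, objective 21.
The best lattice point is (0,4), giving 28.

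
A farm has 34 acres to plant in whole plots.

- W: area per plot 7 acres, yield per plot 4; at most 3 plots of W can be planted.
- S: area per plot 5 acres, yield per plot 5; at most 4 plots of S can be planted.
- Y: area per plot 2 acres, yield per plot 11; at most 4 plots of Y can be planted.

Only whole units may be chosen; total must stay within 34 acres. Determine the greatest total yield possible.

Y has the best ratio (11/2); taking only Y gives at most 4×11 = 44 (stopped by the supply cap of 4).
Mixing does better — 4×S and 4×Y: area 28 ≤ 34, yield 4·5 + 4·11 = 64.

64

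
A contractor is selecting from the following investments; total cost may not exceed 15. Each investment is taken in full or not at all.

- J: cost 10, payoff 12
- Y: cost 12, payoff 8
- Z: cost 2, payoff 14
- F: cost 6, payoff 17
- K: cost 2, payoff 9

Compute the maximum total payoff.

40

Z + F: cost 2 + 6 = 8 ≤ 15, payoff 14 + 17 = 31.
Z + F + K: cost 2 + 6 + 2 = 10 ≤ 15, payoff 14 + 17 + 9 = 40.
J + Z + K: cost 10 + 2 + 2 = 14 ≤ 15, payoff 12 + 14 + 9 = 35.
Best is Z, F, and K with total payoff 40.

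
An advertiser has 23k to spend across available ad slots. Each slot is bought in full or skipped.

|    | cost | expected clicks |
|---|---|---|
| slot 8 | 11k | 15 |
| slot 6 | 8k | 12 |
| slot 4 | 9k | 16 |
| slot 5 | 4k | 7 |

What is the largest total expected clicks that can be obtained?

Allowing fractional choices, the relaxed optimum would be about 37.7, but ad slots are indivisible.
slot 6 + slot 4 + slot 5: cost 8 + 9 + 4 = 21 ≤ 23, expected clicks 12 + 16 + 7 = 35.
slot 8 + slot 6 + slot 5: cost 11 + 8 + 4 = 23 ≤ 23, expected clicks 15 + 12 + 7 = 34.
slot 8 + slot 4: cost 11 + 9 = 20 ≤ 23, expected clicks 15 + 16 = 31.
Best is slot 6, slot 4, and slot 5 with total expected clicks 35.

35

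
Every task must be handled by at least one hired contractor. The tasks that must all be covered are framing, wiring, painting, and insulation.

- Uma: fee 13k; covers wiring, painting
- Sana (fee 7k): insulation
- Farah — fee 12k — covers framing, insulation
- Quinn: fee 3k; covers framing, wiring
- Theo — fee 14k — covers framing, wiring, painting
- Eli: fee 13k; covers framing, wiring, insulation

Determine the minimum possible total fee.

21

This is a weighted set-cover instance.
The greedy cost-per-new-task heuristic would pick Quinn, Sana, and Uma for 23, but a cheaper cover exists.
Choose Sana and Theo: together they cover framing, wiring, painting, insulation — every task.
Total fee: 7 + 14 = 21.
No cover costs less than 21.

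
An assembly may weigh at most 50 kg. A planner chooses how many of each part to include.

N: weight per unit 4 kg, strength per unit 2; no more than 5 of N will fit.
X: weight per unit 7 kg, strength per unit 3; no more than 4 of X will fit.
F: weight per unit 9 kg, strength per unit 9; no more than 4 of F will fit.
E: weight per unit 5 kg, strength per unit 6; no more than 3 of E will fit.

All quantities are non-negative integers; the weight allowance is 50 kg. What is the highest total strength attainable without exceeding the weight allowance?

50

1×N, 4×F, and 2×E: weight 50 ≤ 50, strength 1·2 + 4·9 + 2·6 = 50.
2×N, 3×F, and 3×E: weight 50 ≤ 50, strength 2·2 + 3·9 + 3·6 = 49.
Best is 50.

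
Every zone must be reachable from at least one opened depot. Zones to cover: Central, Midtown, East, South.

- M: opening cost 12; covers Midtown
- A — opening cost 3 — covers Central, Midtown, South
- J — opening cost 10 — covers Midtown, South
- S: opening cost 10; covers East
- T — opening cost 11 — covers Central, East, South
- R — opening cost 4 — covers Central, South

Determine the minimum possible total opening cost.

13

Choose A and S: together they cover Central, Midtown, East, South — every zone.
Total opening cost: 3 + 10 = 13.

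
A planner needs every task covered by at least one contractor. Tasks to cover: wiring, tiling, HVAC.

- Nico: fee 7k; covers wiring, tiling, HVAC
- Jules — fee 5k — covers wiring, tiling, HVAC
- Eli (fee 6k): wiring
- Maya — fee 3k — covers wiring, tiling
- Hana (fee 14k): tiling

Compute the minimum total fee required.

5

This is a weighted set-cover instance.
The greedy cost-per-new-task heuristic would pick Maya and Jules for 8, but a cheaper cover exists.
Jules alone covers wiring, tiling, HVAC — every task.
Total fee: 5.
No cover costs less than 5.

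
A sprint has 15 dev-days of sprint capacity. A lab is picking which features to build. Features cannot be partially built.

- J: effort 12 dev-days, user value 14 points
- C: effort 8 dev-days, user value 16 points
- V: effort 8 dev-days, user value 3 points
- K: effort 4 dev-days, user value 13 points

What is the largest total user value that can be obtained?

C: effort 8 ≤ 15, user value 16.
C + K: effort 8 + 4 = 12 ≤ 15, user value 16 + 13 = 29.
Best is C and K with total user value 29.

29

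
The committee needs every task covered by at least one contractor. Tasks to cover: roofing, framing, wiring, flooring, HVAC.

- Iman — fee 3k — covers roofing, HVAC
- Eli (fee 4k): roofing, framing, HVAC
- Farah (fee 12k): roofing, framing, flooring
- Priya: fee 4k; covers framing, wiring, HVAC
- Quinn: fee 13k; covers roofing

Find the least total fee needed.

16

The greedy cost-per-new-task heuristic would pick Eli, Priya, and Farah for 20, but a cheaper cover exists.
Choose Farah and Priya: together they cover roofing, framing, wiring, flooring, HVAC — every task.
Total fee: 12 + 4 = 16.
No cover costs less than 16.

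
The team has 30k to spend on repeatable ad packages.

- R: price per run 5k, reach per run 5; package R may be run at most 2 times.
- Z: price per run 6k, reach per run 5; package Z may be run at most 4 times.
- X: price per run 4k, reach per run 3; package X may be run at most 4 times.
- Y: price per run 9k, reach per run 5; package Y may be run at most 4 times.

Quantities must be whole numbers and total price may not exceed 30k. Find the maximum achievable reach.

26

1×R and 4×Z: price 29 ≤ 30, reach 1·5 + 4·5 = 25.
2×R, 2×Z, and 2×X: price 30 ≤ 30, reach 2·5 + 2·5 + 2·3 = 26.
Best is 26.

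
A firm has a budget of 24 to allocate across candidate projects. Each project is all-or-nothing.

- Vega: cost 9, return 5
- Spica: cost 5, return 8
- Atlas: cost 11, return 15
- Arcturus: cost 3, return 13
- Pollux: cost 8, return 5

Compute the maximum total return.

This is an integer program with binary decision variables.
Take Spica, Atlas, and Arcturus: cost 5 + 11 + 3 = 19 ≤ 24, return 8 + 15 + 13 = 36.
No other feasible combination does better.

36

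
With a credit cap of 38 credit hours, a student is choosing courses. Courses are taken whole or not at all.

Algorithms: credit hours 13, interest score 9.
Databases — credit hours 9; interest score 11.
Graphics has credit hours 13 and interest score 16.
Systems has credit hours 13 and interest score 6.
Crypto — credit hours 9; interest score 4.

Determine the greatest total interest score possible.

36

Allowing fractional choices, the relaxed optimum would be about 37.4, but courses are indivisible.
Databases + Graphics + Crypto: credit hours 9 + 13 + 9 = 31 ≤ 38, interest score 11 + 16 + 4 = 31.
Databases + Graphics + Systems: credit hours 9 + 13 + 13 = 35 ≤ 38, interest score 11 + 16 + 6 = 33.
Algorithms + Databases + Graphics: credit hours 13 + 9 + 13 = 35 ≤ 38, interest score 9 + 11 + 16 = 36.
Best is Algorithms, Databases, and Graphics with total interest score 36.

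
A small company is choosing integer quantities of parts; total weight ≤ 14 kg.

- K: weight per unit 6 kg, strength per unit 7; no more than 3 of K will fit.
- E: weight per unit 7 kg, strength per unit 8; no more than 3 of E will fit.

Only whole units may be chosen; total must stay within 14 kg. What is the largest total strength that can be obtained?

This is a bounded integer knapsack.
K has the best ratio (7/6); taking only K gives at most 2×7 = 14 (stopped by the weight limit).
Mixing does better — 2×E: weight 14 ≤ 14, strength 2·8 = 16.

16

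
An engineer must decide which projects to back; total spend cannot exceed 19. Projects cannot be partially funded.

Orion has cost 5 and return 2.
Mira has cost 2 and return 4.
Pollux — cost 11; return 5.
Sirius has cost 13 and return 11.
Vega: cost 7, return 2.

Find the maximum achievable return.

15

Sirius: cost 13 ≤ 19, return 11.
Mira + Sirius: cost 2 + 13 = 15 ≤ 19, return 4 + 11 = 15.
Orion + Sirius: cost 5 + 13 = 18 ≤ 19, return 2 + 11 = 13.
Best is Mira and Sirius with total return 15.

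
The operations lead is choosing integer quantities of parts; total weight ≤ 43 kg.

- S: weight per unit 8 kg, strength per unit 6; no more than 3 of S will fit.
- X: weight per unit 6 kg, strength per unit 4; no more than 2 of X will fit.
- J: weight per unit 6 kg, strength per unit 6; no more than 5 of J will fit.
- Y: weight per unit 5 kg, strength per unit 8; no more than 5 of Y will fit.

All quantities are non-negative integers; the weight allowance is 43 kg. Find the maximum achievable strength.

58

3×J and 5×Y: weight 43 ≤ 43, strength 3·6 + 5·8 = 58.
1×X, 2×J, and 5×Y: weight 43 ≤ 43, strength 1·4 + 2·6 + 5·8 = 56.
Best is 58.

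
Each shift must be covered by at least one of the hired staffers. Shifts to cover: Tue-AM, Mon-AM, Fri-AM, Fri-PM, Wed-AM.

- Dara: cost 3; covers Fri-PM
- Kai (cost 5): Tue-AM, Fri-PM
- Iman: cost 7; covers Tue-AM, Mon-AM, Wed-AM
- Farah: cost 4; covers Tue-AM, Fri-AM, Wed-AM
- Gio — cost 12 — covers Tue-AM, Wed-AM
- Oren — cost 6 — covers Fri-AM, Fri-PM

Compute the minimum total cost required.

13

The greedy cost-per-new-shift heuristic would pick Farah, Dara, and Iman for 14, but a cheaper cover exists.
Choose Iman and Oren: together they cover Tue-AM, Mon-AM, Fri-AM, Fri-PM, Wed-AM — every shift.
Total cost: 7 + 6 = 13.
No cover costs less than 13.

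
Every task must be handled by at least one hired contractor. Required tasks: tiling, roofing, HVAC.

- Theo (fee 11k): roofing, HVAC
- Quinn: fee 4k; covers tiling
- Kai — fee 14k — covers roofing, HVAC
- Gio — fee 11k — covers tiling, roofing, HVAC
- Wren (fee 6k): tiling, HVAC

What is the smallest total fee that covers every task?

This is a weighted set-cover instance.
The greedy cost-per-new-task heuristic would pick Wren and Theo for 17, but a cheaper cover exists.
Gio alone covers tiling, roofing, HVAC — every task.
Total fee: 11.
No cover costs less than 11.

11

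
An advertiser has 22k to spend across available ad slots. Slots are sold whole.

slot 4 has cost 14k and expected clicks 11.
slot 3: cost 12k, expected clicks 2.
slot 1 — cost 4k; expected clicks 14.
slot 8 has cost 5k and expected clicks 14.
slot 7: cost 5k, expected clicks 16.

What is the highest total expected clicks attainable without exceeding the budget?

44

Allowing fractional choices, the relaxed optimum would be about 50.3, but ad slots are indivisible.
slot 3 + slot 8 + slot 7: cost 12 + 5 + 5 = 22 ≤ 22, expected clicks 2 + 14 + 16 = 32.
slot 3 + slot 1 + slot 7: cost 12 + 4 + 5 = 21 ≤ 22, expected clicks 2 + 14 + 16 = 32.
slot 1 + slot 8 + slot 7: cost 4 + 5 + 5 = 14 ≤ 22, expected clicks 14 + 14 + 16 = 44.
Best is slot 1, slot 8, and slot 7 with total expected clicks 44.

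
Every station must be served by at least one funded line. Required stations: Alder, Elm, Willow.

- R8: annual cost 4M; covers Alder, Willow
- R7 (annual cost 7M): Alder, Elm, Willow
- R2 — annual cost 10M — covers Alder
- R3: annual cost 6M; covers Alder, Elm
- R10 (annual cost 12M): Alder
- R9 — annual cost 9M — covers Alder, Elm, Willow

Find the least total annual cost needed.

7

R7 alone covers Alder, Elm, Willow — every station.
Total annual cost: 7.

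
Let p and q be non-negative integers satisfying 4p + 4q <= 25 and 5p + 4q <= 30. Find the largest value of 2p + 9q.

Relaxing integrality, the LP optimum is 56.25 at (p,q) = (0, 6.25), which is not an integer point.
(p,q)=(0,6): 4·0+4·6=24≤25, 5·0+4·6=24≤30, objective 54.
(p,q)=(1,5): 4·1+4·5=24≤25, 5·1+4·5=25≤30, objective 47.
(p,q)=(0,5): 4·0+4·5=20≤25, 5·0+4·5=20≤30, objective 45.
Maximum is 54 at (p,q)=(0,6).

54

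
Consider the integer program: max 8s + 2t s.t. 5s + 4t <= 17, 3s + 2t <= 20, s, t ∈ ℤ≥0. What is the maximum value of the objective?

24

The continuous relaxation peaks at (3.4, 0) with value 27.20; rounding to a feasible lattice point costs some objective.
(s,t)=(3,0): 5·3+4·0=15≤17, 3·3+2·0=9≤20, objective 24.
(s,t)=(2,1): 5·2+4·1=14≤17, 3·2+2·1=8≤20, objective 18.
(s,t)=(2,0): 5·2+4·0=10≤17, 3·2+2·0=6≤20, objective 16.
Maximum is 24 at (s,t)=(3,0).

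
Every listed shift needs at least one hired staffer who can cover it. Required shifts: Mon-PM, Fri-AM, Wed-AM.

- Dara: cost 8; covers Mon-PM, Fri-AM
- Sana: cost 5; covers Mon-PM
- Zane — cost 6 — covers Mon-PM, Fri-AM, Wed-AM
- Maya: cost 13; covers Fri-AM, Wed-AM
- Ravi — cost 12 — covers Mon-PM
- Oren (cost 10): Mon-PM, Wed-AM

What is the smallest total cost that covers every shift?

Zane alone covers Mon-PM, Fri-AM, Wed-AM — every shift.
Total cost: 6.
No cover costs less than 6.

6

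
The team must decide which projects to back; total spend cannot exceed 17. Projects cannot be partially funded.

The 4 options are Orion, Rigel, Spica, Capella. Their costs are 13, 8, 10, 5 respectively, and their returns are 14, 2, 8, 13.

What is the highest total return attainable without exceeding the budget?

21

This is a 0-1 knapsack instance.
Allowing fractional choices, the relaxed optimum would be about 25.9, but projects are indivisible.
Rigel + Capella: cost 8 + 5 = 13 ≤ 17, return 2 + 13 = 15.
Orion: cost 13 ≤ 17, return 14.
Spica + Capella: cost 10 + 5 = 15 ≤ 17, return 8 + 13 = 21.
Best is Spica and Capella with total return 21.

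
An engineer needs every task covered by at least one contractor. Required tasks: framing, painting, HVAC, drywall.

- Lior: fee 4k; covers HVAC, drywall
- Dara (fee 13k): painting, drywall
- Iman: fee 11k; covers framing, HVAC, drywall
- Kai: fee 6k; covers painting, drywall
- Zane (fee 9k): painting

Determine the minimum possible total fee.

17

Choose Iman and Kai: together they cover framing, painting, HVAC, drywall — every task.
Total fee: 11 + 6 = 17.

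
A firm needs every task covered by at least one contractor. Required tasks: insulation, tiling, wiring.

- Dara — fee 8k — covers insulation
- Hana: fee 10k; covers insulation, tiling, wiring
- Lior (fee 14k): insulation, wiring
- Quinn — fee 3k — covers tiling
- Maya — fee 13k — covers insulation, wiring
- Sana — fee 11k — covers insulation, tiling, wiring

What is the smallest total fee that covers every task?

10

The greedy cost-per-new-task heuristic would pick Quinn and Hana for 13, but a cheaper cover exists.
Hana alone covers insulation, tiling, wiring — every task.
Total fee: 10.
No cover costs less than 10.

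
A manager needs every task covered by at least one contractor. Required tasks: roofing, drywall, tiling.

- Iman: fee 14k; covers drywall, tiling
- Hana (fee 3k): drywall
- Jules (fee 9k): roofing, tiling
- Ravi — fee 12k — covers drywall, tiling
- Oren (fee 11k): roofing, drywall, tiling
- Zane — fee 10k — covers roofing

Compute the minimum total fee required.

Oren alone covers roofing, drywall, tiling — every task.
Total fee: 11.

11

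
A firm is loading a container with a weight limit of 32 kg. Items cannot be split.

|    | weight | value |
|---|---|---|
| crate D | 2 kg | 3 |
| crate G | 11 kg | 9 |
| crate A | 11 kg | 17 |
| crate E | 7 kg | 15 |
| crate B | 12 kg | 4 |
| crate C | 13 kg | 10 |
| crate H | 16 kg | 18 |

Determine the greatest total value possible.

This is a 0-1 knapsack instance.
crate D + crate G + crate A + crate E: weight 2 + 11 + 11 + 7 = 31 ≤ 32, value 3 + 9 + 17 + 15 = 44.
crate A + crate E + crate C: weight 11 + 7 + 13 = 31 ≤ 32, value 17 + 15 + 10 = 42.
crate G + crate A + crate E: weight 11 + 11 + 7 = 29 ≤ 32, value 9 + 17 + 15 = 41.
Best is crate D, crate G, crate A, and crate E with total value 44.

44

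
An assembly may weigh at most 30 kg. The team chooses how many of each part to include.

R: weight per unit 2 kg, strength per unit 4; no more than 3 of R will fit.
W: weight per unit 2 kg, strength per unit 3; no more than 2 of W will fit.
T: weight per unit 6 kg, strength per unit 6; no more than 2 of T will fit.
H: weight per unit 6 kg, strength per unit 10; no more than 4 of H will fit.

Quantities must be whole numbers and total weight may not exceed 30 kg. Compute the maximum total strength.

R has the best ratio (4/2); taking only R gives at most 3×4 = 12 (stopped by the supply cap of 3).
Mixing does better — 3×R and 4×H: weight 30 ≤ 30, strength 3·4 + 4·10 = 52.

52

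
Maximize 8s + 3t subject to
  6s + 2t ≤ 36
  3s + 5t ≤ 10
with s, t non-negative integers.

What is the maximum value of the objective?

(s,t)=(3,0): 6·3+2·0=18≤36, 3·3+5·0=9≤10, objective 24.
(s,t)=(2,0): 6·2+2·0=12≤36, 3·2+5·0=6≤10, objective 16.
The best lattice point is (3,0), giving 24.

24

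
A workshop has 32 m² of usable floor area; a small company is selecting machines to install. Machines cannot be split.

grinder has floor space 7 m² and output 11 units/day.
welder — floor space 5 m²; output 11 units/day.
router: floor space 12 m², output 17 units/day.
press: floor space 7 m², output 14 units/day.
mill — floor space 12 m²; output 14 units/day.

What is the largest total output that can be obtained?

grinder + welder + router + press: floor space 7 + 5 + 12 + 7 = 31 ≤ 32, output 11 + 11 + 17 + 14 = 53.
grinder + welder + press + mill: floor space 7 + 5 + 7 + 12 = 31 ≤ 32, output 11 + 11 + 14 + 14 = 50.
Best is grinder, welder, router, and press with total output 53.

53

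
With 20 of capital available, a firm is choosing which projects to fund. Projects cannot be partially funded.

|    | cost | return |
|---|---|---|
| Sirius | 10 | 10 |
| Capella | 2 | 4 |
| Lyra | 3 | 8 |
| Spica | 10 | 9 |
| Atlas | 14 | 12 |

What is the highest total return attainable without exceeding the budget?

Allowing fractional choices, the relaxed optimum would be about 26.5, but projects are indivisible.
Capella + Lyra + Atlas: cost 2 + 3 + 14 = 19 ≤ 20, return 4 + 8 + 12 = 24.
Sirius + Capella + Lyra: cost 10 + 2 + 3 = 15 ≤ 20, return 10 + 4 + 8 = 22.
Best is Capella, Lyra, and Atlas with total return 24.

24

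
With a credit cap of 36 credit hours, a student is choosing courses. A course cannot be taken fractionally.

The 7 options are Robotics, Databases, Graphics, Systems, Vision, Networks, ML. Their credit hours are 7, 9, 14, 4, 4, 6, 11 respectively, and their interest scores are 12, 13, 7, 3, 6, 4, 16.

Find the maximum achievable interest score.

50

Allowing fractional choices, the relaxed optimum would be about 50.7, but courses are indivisible.
Robotics + Databases + Networks + ML: credit hours 7 + 9 + 6 + 11 = 33 ≤ 36, interest score 12 + 13 + 4 + 16 = 45.
Robotics + Databases + Vision + ML: credit hours 7 + 9 + 4 + 11 = 31 ≤ 36, interest score 12 + 13 + 6 + 16 = 47.
Robotics + Databases + Systems + Vision + ML: credit hours 7 + 9 + 4 + 4 + 11 = 35 ≤ 36, interest score 12 + 13 + 3 + 6 + 16 = 50.
Best is Robotics, Databases, Systems, Vision, and ML with total interest score 50.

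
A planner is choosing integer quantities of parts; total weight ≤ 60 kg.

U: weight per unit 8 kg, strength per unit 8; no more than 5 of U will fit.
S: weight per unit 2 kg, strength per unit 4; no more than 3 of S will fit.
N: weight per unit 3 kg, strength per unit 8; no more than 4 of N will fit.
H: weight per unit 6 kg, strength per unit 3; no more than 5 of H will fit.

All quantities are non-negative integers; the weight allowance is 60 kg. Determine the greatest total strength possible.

84

N has the best ratio (8/3); taking only N gives at most 4×8 = 32 (stopped by the supply cap of 4).
Mixing does better — 5×U, 3×S, and 4×N: weight 58 ≤ 60, strength 5·8 + 3·4 + 4·8 = 84.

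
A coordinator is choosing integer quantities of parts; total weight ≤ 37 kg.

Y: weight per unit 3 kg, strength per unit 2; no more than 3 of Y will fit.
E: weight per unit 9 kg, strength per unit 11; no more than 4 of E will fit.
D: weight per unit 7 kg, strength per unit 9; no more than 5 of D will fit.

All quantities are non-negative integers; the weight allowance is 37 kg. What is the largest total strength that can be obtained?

47

D has the best ratio (9/7); taking only D gives at most 5×9 = 45 (stopped by the weight limit).
Mixing does better — 1×E and 4×D: weight 37 ≤ 37, strength 1·11 + 4·9 = 47.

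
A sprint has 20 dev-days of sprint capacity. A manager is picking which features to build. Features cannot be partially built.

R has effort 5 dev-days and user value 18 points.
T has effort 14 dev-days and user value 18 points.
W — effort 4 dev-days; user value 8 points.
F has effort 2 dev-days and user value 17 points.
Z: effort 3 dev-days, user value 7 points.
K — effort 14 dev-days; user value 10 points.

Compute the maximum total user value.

50

This is an integer program with binary decision variables.
Allowing fractional choices, the relaxed optimum would be about 57.7, but features are indivisible.
R + W + F + Z: effort 5 + 4 + 2 + 3 = 14 ≤ 20, user value 18 + 8 + 17 + 7 = 50.
R + W + F: effort 5 + 4 + 2 = 11 ≤ 20, user value 18 + 8 + 17 = 43.
Best is R, W, F, and Z with total user value 50.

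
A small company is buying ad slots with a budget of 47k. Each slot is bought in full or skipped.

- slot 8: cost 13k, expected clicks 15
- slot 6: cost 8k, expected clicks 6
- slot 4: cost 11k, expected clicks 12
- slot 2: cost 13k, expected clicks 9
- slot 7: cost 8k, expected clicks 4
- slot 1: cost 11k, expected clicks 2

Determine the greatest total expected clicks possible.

This is a 0-1 knapsack instance.
slot 8 + slot 6 + slot 4 + slot 7: cost 13 + 8 + 11 + 8 = 40 ≤ 47, expected clicks 15 + 6 + 12 + 4 = 37.
slot 8 + slot 6 + slot 4 + slot 2: cost 13 + 8 + 11 + 13 = 45 ≤ 47, expected clicks 15 + 6 + 12 + 9 = 42.
slot 8 + slot 4 + slot 2 + slot 7: cost 13 + 11 + 13 + 8 = 45 ≤ 47, expected clicks 15 + 12 + 9 + 4 = 40.
Best is slot 8, slot 6, slot 4, and slot 2 with total expected clicks 42.

42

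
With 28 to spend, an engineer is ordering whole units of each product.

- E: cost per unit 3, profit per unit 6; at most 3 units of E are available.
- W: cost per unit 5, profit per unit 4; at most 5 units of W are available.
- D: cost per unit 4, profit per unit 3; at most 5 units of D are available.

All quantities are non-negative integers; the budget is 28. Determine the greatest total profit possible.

3×E, 3×W, and 1×D: cost 28 ≤ 28, profit 3·6 + 3·4 + 1·3 = 33.
3×E, 2×W, and 2×D: cost 27 ≤ 28, profit 3·6 + 2·4 + 2·3 = 32.
Best is 33.

33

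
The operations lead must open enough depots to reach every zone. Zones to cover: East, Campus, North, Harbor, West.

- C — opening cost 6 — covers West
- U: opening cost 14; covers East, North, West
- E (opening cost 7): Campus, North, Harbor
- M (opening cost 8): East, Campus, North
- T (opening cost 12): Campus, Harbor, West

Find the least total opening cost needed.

20

This is a weighted set-cover instance.
The greedy cost-per-new-zone heuristic would pick E, C, and M for 21, but a cheaper cover exists.
Choose M and T: together they cover East, Campus, North, Harbor, West — every zone.
Total opening cost: 8 + 12 = 20.
No cover costs less than 20.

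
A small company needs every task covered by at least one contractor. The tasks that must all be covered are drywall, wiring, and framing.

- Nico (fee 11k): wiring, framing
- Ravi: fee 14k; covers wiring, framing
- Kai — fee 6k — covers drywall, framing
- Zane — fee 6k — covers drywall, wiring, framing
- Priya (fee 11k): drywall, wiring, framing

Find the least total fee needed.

Zane alone covers drywall, wiring, framing — every task.
Total fee: 6.
No cover costs less than 6.

6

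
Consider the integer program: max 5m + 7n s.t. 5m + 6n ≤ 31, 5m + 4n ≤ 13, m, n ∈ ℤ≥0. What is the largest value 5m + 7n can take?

21

The continuous relaxation peaks at (0, 3.25) with value 22.75; rounding to a feasible lattice point costs some objective.
(m,n)=(0,3): 5·0+6·3=18≤31, 5·0+4·3=12≤13, objective 21.
(m,n)=(1,2): 5·1+6·2=17≤31, 5·1+4·2=13≤13, objective 19.
(m,n)=(0,2): 5·0+6·2=12≤31, 5·0+4·2=8≤13, objective 14.
Maximum is 21 at (m,n)=(0,3).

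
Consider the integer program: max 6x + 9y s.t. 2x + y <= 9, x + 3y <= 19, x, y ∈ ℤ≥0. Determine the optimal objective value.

60

(x,y)=(1,6): 2·1+1·6=8≤9, 1·1+3·6=19≤19, objective 60.
(x,y)=(2,5): 2·2+1·5=9≤9, 1·2+3·5=17≤19, objective 57.
(x,y)=(0,6): 2·0+1·6=6≤9, 1·0+3·6=18≤19, objective 54.
Maximum is 60 at (x,y)=(1,6).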